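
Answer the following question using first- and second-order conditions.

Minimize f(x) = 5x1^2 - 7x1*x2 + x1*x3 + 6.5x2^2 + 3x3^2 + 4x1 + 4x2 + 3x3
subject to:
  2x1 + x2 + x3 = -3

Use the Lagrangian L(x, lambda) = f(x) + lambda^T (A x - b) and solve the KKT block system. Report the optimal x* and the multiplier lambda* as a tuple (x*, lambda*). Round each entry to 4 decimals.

Form the Lagrangian:
  L(x, lambda) = (1/2) x^T Q x + c^T x + lambda^T (A x - b)
Stationarity (grad_x L = 0): Q x + c + A^T lambda = 0.
Primal feasibility: A x = b.

This gives the KKT block system:
  [ Q   A^T ] [ x     ]   [-c ]
  [ A    0  ] [ lambda ] = [ b ]

Solving the linear system:
  x*      = (-0.926, -0.8051, -0.343)
  lambda* = (-0.0162)
  f(x*)   = -4.0009

x* = (-0.926, -0.8051, -0.343), lambda* = (-0.0162)


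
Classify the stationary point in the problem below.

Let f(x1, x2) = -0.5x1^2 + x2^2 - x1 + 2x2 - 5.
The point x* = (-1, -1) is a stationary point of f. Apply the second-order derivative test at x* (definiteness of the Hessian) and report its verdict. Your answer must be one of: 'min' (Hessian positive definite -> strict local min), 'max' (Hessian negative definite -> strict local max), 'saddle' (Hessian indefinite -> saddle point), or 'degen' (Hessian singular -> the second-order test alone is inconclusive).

Compute the Hessian H = grad^2 f:
  H = [[-1, 0], [0, 2]]
Verify stationarity: grad f(x*) = H x* + g = (0, 0).
Eigenvalues of H: -1, 2.
Eigenvalues have mixed signs, so H is indefinite -> x* is a saddle point.

saddle


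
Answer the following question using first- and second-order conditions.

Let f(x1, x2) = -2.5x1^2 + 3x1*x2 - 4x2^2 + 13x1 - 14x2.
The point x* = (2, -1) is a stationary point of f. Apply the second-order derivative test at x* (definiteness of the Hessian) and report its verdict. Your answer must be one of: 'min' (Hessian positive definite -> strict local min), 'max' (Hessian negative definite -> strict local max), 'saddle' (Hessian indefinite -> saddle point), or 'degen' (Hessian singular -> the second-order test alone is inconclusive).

Compute the Hessian H = grad^2 f:
  H = [[-5, 3], [3, -8]]
Verify stationarity: grad f(x*) = H x* + g = (0, 0).
Eigenvalues of H: -9.8541, -3.1459.
Both eigenvalues < 0, so H is negative definite -> x* is a strict local max.

max


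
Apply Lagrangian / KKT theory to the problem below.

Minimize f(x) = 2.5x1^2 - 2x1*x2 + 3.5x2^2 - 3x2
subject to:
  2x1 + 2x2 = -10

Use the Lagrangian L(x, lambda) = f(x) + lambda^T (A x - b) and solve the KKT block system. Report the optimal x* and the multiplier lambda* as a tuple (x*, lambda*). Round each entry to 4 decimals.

Form the Lagrangian:
  L(x, lambda) = (1/2) x^T Q x + c^T x + lambda^T (A x - b)
Stationarity (grad_x L = 0): Q x + c + A^T lambda = 0.
Primal feasibility: A x = b.

This gives the KKT block system:
  [ Q   A^T ] [ x     ]   [-c ]
  [ A    0  ] [ lambda ] = [ b ]

Solving the linear system:
  x*      = (-3, -2)
  lambda* = (5.5)
  f(x*)   = 30.5

x* = (-3, -2), lambda* = (5.5)


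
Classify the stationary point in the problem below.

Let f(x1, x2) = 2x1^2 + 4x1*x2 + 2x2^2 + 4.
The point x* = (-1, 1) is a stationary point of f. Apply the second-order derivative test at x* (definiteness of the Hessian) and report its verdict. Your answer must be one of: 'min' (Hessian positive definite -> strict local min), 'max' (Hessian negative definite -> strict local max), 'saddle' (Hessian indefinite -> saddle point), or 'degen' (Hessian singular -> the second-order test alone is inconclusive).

Compute the Hessian H = grad^2 f:
  H = [[4, 4], [4, 4]]
Verify stationarity: grad f(x*) = H x* + g = (0, 0).
Eigenvalues of H: 0, 8.
H has a zero eigenvalue (singular; positive semidefinite but not definite), so H is neither positive definite, negative definite, nor indefinite. The second-order test alone is inconclusive -> degen.
(Indeed, f is constant along the null direction of H through x*, so x* is not a strict local extremum.)

degen


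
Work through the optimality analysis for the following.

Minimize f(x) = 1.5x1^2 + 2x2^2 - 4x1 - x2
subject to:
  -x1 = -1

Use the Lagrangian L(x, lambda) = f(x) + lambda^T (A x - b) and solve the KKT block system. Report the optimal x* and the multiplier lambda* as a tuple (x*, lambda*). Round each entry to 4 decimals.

Form the Lagrangian:
  L(x, lambda) = (1/2) x^T Q x + c^T x + lambda^T (A x - b)
Stationarity (grad_x L = 0): Q x + c + A^T lambda = 0.
Primal feasibility: A x = b.

This gives the KKT block system:
  [ Q   A^T ] [ x     ]   [-c ]
  [ A    0  ] [ lambda ] = [ b ]

Solving the linear system:
  x*      = (1, 0.25)
  lambda* = (-1)
  f(x*)   = -2.625

x* = (1, 0.25), lambda* = (-1)


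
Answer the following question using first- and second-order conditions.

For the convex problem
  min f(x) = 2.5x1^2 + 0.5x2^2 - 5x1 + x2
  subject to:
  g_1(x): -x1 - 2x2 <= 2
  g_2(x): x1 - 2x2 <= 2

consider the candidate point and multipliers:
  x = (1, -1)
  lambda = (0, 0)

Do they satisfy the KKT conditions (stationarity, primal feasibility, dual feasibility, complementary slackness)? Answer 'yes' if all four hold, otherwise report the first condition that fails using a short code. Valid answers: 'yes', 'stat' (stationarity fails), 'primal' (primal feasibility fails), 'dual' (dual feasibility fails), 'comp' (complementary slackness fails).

Gradient of f: grad f(x) = Q x + c = (0, 0)
Constraint values g_i(x) = a_i^T x - b_i:
  g_1((1, -1)) = -1
  g_2((1, -1)) = 1
Stationarity residual: grad f(x) + sum_i lambda_i a_i = (0, 0)
  -> stationarity OK
Primal feasibility (all g_i <= 0): FAILS
Dual feasibility (all lambda_i >= 0): OK
Complementary slackness (lambda_i * g_i(x) = 0 for all i): OK

Verdict: the first failing condition is primal_feasibility -> primal.

primal


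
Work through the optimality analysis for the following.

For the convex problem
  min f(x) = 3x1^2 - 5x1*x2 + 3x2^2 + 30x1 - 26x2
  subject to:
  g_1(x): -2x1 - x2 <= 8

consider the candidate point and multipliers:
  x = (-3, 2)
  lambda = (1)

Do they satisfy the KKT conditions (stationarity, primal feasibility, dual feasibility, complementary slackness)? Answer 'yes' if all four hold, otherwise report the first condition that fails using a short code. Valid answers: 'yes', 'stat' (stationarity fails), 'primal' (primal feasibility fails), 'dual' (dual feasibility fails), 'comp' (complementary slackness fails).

Gradient of f: grad f(x) = Q x + c = (2, 1)
Constraint values g_i(x) = a_i^T x - b_i:
  g_1((-3, 2)) = -4
Stationarity residual: grad f(x) + sum_i lambda_i a_i = (0, 0)
  -> stationarity OK
Primal feasibility (all g_i <= 0): OK
Dual feasibility (all lambda_i >= 0): OK
Complementary slackness (lambda_i * g_i(x) = 0 for all i): FAILS

Verdict: the first failing condition is complementary_slackness -> comp.

comp


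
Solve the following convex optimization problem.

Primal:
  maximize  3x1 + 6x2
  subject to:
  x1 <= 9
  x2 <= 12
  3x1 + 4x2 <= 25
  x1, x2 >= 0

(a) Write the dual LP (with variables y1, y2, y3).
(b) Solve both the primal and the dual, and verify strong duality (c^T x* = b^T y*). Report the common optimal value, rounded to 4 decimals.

The standard primal-dual pair for 'max c^T x s.t. A x <= b, x >= 0' is:
  Dual:  min b^T y  s.t.  A^T y >= c,  y >= 0.

So the dual LP is:
  minimize  9y1 + 12y2 + 25y3
  subject to:
    y1 + 3y3 >= 3
    y2 + 4y3 >= 6
    y1, y2, y3 >= 0

Solving the primal: x* = (0, 6.25).
  primal value c^T x* = 37.5.
Solving the dual: y* = (0, 0, 1.5).
  dual value b^T y* = 37.5.
Strong duality: c^T x* = b^T y*. Confirmed.

37.5


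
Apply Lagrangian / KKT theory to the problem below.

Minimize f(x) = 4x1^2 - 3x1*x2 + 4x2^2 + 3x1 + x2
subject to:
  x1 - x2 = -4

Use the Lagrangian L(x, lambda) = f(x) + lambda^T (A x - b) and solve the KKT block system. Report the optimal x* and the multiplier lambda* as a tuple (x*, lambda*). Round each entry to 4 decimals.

Form the Lagrangian:
  L(x, lambda) = (1/2) x^T Q x + c^T x + lambda^T (A x - b)
Stationarity (grad_x L = 0): Q x + c + A^T lambda = 0.
Primal feasibility: A x = b.

This gives the KKT block system:
  [ Q   A^T ] [ x     ]   [-c ]
  [ A    0  ] [ lambda ] = [ b ]

Solving the linear system:
  x*      = (-2.4, 1.6)
  lambda* = (21)
  f(x*)   = 39.2

x* = (-2.4, 1.6), lambda* = (21)


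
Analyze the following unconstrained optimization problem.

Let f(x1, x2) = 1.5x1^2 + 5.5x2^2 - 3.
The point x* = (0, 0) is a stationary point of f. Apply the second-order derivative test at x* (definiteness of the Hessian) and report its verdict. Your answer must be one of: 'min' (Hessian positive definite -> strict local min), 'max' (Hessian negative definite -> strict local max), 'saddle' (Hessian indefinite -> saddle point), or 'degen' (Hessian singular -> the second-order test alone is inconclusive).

Compute the Hessian H = grad^2 f:
  H = [[3, 0], [0, 11]]
Verify stationarity: grad f(x*) = H x* + g = (0, 0).
Eigenvalues of H: 3, 11.
Both eigenvalues > 0, so H is positive definite -> x* is a strict local min.

min


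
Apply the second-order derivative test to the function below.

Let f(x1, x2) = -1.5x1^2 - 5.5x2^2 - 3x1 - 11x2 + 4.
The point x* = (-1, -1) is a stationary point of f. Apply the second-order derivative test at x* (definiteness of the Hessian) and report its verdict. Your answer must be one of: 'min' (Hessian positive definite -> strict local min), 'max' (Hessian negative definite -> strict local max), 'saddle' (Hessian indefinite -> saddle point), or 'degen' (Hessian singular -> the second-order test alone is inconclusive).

Compute the Hessian H = grad^2 f:
  H = [[-3, 0], [0, -11]]
Verify stationarity: grad f(x*) = H x* + g = (0, 0).
Eigenvalues of H: -11, -3.
Both eigenvalues < 0, so H is negative definite -> x* is a strict local max.

max


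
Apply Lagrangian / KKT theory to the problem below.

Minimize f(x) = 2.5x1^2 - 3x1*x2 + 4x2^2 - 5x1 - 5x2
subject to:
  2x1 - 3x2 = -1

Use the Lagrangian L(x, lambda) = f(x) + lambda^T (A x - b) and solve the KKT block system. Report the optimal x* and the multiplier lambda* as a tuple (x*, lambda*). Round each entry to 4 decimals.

Form the Lagrangian:
  L(x, lambda) = (1/2) x^T Q x + c^T x + lambda^T (A x - b)
Stationarity (grad_x L = 0): Q x + c + A^T lambda = 0.
Primal feasibility: A x = b.

This gives the KKT block system:
  [ Q   A^T ] [ x     ]   [-c ]
  [ A    0  ] [ lambda ] = [ b ]

Solving the linear system:
  x*      = (1.6585, 1.439)
  lambda* = (0.5122)
  f(x*)   = -7.4878

x* = (1.6585, 1.439), lambda* = (0.5122)


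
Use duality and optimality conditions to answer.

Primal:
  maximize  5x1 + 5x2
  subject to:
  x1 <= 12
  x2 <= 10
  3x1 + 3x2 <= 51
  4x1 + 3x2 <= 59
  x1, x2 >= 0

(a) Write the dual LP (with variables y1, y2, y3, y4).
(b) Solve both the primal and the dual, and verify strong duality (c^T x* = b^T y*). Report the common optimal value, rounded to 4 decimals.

The standard primal-dual pair for 'max c^T x s.t. A x <= b, x >= 0' is:
  Dual:  min b^T y  s.t.  A^T y >= c,  y >= 0.

So the dual LP is:
  minimize  12y1 + 10y2 + 51y3 + 59y4
  subject to:
    y1 + 3y3 + 4y4 >= 5
    y2 + 3y3 + 3y4 >= 5
    y1, y2, y3, y4 >= 0

Solving the primal: x* = (8, 9).
  primal value c^T x* = 85.
Solving the dual: y* = (0, 0, 1.6667, 0).
  dual value b^T y* = 85.
Strong duality: c^T x* = b^T y*. Confirmed.

85


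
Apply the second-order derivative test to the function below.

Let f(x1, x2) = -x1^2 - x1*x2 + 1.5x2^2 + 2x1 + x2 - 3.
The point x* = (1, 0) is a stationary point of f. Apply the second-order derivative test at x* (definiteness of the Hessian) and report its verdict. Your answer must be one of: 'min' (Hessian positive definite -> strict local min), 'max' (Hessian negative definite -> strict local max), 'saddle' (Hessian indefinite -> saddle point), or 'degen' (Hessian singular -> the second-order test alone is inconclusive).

Compute the Hessian H = grad^2 f:
  H = [[-2, -1], [-1, 3]]
Verify stationarity: grad f(x*) = H x* + g = (0, 0).
Eigenvalues of H: -2.1926, 3.1926.
Eigenvalues have mixed signs, so H is indefinite -> x* is a saddle point.

saddle


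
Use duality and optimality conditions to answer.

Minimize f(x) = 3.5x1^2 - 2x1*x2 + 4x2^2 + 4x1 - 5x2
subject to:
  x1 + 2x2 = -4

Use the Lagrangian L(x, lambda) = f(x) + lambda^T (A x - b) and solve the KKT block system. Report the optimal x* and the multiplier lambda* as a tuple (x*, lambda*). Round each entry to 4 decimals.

Form the Lagrangian:
  L(x, lambda) = (1/2) x^T Q x + c^T x + lambda^T (A x - b)
Stationarity (grad_x L = 0): Q x + c + A^T lambda = 0.
Primal feasibility: A x = b.

This gives the KKT block system:
  [ Q   A^T ] [ x     ]   [-c ]
  [ A    0  ] [ lambda ] = [ b ]

Solving the linear system:
  x*      = (-1.6818, -1.1591)
  lambda* = (5.4545)
  f(x*)   = 10.4432

x* = (-1.6818, -1.1591), lambda* = (5.4545)


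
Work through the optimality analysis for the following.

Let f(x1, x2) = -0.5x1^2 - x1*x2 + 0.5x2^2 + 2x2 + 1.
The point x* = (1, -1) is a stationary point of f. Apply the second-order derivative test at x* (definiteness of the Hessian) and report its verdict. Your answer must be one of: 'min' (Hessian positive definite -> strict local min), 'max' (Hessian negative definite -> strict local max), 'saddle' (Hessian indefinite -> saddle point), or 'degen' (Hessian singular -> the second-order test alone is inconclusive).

Compute the Hessian H = grad^2 f:
  H = [[-1, -1], [-1, 1]]
Verify stationarity: grad f(x*) = H x* + g = (0, 0).
Eigenvalues of H: -1.4142, 1.4142.
Eigenvalues have mixed signs, so H is indefinite -> x* is a saddle point.

saddle


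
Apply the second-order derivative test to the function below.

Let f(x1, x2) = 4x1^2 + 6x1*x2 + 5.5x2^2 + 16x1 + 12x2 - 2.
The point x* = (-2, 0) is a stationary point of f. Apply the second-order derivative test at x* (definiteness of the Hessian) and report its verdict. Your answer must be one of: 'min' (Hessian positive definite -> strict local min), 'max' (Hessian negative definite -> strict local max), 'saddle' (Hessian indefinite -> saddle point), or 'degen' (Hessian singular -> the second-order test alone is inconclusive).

Compute the Hessian H = grad^2 f:
  H = [[8, 6], [6, 11]]
Verify stationarity: grad f(x*) = H x* + g = (0, 0).
Eigenvalues of H: 3.3153, 15.6847.
Both eigenvalues > 0, so H is positive definite -> x* is a strict local min.

min


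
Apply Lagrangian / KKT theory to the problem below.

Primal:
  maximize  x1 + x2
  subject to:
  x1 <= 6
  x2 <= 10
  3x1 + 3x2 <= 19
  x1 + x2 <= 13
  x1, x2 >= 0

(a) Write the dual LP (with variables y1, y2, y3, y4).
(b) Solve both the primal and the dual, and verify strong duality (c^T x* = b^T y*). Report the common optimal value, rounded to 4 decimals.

The standard primal-dual pair for 'max c^T x s.t. A x <= b, x >= 0' is:
  Dual:  min b^T y  s.t.  A^T y >= c,  y >= 0.

So the dual LP is:
  minimize  6y1 + 10y2 + 19y3 + 13y4
  subject to:
    y1 + 3y3 + y4 >= 1
    y2 + 3y3 + y4 >= 1
    y1, y2, y3, y4 >= 0

Solving the primal: x* = (0, 6.3333).
  primal value c^T x* = 6.3333.
Solving the dual: y* = (0, 0, 0.3333, 0).
  dual value b^T y* = 6.3333.
Strong duality: c^T x* = b^T y*. Confirmed.

6.3333


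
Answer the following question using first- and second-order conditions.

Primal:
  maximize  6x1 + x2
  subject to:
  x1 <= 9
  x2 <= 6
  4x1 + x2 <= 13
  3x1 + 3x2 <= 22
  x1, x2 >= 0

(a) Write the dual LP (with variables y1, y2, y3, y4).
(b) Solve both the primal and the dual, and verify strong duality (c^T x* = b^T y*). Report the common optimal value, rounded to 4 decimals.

The standard primal-dual pair for 'max c^T x s.t. A x <= b, x >= 0' is:
  Dual:  min b^T y  s.t.  A^T y >= c,  y >= 0.

So the dual LP is:
  minimize  9y1 + 6y2 + 13y3 + 22y4
  subject to:
    y1 + 4y3 + 3y4 >= 6
    y2 + y3 + 3y4 >= 1
    y1, y2, y3, y4 >= 0

Solving the primal: x* = (3.25, 0).
  primal value c^T x* = 19.5.
Solving the dual: y* = (0, 0, 1.5, 0).
  dual value b^T y* = 19.5.
Strong duality: c^T x* = b^T y*. Confirmed.

19.5


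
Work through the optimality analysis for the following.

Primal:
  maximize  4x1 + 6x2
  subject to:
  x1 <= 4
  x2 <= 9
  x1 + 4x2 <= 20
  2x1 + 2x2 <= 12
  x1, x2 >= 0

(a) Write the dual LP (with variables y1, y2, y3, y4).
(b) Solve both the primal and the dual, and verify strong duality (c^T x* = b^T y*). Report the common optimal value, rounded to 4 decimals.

The standard primal-dual pair for 'max c^T x s.t. A x <= b, x >= 0' is:
  Dual:  min b^T y  s.t.  A^T y >= c,  y >= 0.

So the dual LP is:
  minimize  4y1 + 9y2 + 20y3 + 12y4
  subject to:
    y1 + y3 + 2y4 >= 4
    y2 + 4y3 + 2y4 >= 6
    y1, y2, y3, y4 >= 0

Solving the primal: x* = (1.3333, 4.6667).
  primal value c^T x* = 33.3333.
Solving the dual: y* = (0, 0, 0.6667, 1.6667).
  dual value b^T y* = 33.3333.
Strong duality: c^T x* = b^T y*. Confirmed.

33.3333


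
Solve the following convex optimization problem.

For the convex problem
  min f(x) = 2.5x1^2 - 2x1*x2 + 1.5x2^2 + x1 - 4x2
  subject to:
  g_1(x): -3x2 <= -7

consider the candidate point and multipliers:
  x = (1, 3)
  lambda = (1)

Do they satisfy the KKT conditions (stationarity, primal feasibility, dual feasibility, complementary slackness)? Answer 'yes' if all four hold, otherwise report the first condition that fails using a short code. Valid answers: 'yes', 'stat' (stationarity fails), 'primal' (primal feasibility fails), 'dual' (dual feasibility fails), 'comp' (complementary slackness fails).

Gradient of f: grad f(x) = Q x + c = (0, 3)
Constraint values g_i(x) = a_i^T x - b_i:
  g_1((1, 3)) = -2
Stationarity residual: grad f(x) + sum_i lambda_i a_i = (0, 0)
  -> stationarity OK
Primal feasibility (all g_i <= 0): OK
Dual feasibility (all lambda_i >= 0): OK
Complementary slackness (lambda_i * g_i(x) = 0 for all i): FAILS

Verdict: the first failing condition is complementary_slackness -> comp.

comp


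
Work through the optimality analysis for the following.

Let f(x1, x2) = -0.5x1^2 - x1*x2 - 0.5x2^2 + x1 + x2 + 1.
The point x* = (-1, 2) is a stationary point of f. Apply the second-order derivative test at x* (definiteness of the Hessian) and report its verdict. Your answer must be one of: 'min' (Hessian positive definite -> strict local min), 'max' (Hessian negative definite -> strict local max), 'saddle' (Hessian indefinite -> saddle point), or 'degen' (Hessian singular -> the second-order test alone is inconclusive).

Compute the Hessian H = grad^2 f:
  H = [[-1, -1], [-1, -1]]
Verify stationarity: grad f(x*) = H x* + g = (0, 0).
Eigenvalues of H: -2, 0.
H has a zero eigenvalue (singular; negative semidefinite but not definite), so H is neither positive definite, negative definite, nor indefinite. The second-order test alone is inconclusive -> degen.
(Indeed, f is constant along the null direction of H through x*, so x* is not a strict local extremum.)

degen


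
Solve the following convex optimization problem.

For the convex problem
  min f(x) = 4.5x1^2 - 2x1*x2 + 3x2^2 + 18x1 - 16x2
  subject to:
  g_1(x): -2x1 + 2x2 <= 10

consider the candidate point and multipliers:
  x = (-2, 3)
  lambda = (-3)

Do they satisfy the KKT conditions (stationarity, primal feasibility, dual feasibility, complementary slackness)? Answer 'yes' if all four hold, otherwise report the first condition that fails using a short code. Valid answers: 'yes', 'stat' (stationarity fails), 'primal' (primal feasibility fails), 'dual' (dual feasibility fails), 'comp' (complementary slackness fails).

Gradient of f: grad f(x) = Q x + c = (-6, 6)
Constraint values g_i(x) = a_i^T x - b_i:
  g_1((-2, 3)) = 0
Stationarity residual: grad f(x) + sum_i lambda_i a_i = (0, 0)
  -> stationarity OK
Primal feasibility (all g_i <= 0): OK
Dual feasibility (all lambda_i >= 0): FAILS
Complementary slackness (lambda_i * g_i(x) = 0 for all i): OK

Verdict: the first failing condition is dual_feasibility -> dual.

dual


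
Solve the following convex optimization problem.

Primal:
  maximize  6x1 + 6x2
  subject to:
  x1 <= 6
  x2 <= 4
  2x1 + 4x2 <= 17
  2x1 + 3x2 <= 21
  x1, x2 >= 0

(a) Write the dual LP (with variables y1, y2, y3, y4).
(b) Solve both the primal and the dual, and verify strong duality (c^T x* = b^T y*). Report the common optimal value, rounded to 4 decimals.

The standard primal-dual pair for 'max c^T x s.t. A x <= b, x >= 0' is:
  Dual:  min b^T y  s.t.  A^T y >= c,  y >= 0.

So the dual LP is:
  minimize  6y1 + 4y2 + 17y3 + 21y4
  subject to:
    y1 + 2y3 + 2y4 >= 6
    y2 + 4y3 + 3y4 >= 6
    y1, y2, y3, y4 >= 0

Solving the primal: x* = (6, 1.25).
  primal value c^T x* = 43.5.
Solving the dual: y* = (3, 0, 1.5, 0).
  dual value b^T y* = 43.5.
Strong duality: c^T x* = b^T y*. Confirmed.

43.5


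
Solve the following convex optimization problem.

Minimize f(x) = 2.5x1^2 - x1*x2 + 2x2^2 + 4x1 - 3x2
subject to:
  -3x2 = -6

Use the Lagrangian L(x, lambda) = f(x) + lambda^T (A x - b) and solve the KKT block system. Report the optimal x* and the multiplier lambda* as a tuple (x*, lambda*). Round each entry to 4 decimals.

Form the Lagrangian:
  L(x, lambda) = (1/2) x^T Q x + c^T x + lambda^T (A x - b)
Stationarity (grad_x L = 0): Q x + c + A^T lambda = 0.
Primal feasibility: A x = b.

This gives the KKT block system:
  [ Q   A^T ] [ x     ]   [-c ]
  [ A    0  ] [ lambda ] = [ b ]

Solving the linear system:
  x*      = (-0.4, 2)
  lambda* = (1.8)
  f(x*)   = 1.6

x* = (-0.4, 2), lambda* = (1.8)


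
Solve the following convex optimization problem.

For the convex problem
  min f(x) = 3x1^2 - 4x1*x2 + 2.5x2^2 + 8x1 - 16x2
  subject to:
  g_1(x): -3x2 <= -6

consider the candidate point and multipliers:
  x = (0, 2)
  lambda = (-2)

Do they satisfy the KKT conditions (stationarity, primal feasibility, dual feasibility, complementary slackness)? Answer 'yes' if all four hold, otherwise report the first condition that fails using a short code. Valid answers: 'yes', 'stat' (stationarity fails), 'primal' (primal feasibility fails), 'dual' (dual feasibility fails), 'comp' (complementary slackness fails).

Gradient of f: grad f(x) = Q x + c = (0, -6)
Constraint values g_i(x) = a_i^T x - b_i:
  g_1((0, 2)) = 0
Stationarity residual: grad f(x) + sum_i lambda_i a_i = (0, 0)
  -> stationarity OK
Primal feasibility (all g_i <= 0): OK
Dual feasibility (all lambda_i >= 0): FAILS
Complementary slackness (lambda_i * g_i(x) = 0 for all i): OK

Verdict: the first failing condition is dual_feasibility -> dual.

dual


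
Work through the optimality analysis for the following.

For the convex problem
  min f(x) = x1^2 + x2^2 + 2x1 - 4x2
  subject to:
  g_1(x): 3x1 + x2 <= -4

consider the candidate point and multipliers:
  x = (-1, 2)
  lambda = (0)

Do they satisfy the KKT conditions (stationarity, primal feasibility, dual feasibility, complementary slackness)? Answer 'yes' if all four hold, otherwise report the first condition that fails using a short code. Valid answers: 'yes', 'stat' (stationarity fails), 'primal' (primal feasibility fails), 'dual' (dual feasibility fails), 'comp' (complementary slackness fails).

Gradient of f: grad f(x) = Q x + c = (0, 0)
Constraint values g_i(x) = a_i^T x - b_i:
  g_1((-1, 2)) = 3
Stationarity residual: grad f(x) + sum_i lambda_i a_i = (0, 0)
  -> stationarity OK
Primal feasibility (all g_i <= 0): FAILS
Dual feasibility (all lambda_i >= 0): OK
Complementary slackness (lambda_i * g_i(x) = 0 for all i): OK

Verdict: the first failing condition is primal_feasibility -> primal.

primal


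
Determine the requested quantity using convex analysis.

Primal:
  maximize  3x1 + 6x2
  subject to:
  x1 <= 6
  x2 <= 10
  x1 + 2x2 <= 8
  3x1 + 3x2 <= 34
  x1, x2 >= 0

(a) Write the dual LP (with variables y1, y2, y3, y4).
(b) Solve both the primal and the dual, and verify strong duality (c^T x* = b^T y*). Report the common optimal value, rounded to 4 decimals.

The standard primal-dual pair for 'max c^T x s.t. A x <= b, x >= 0' is:
  Dual:  min b^T y  s.t.  A^T y >= c,  y >= 0.

So the dual LP is:
  minimize  6y1 + 10y2 + 8y3 + 34y4
  subject to:
    y1 + y3 + 3y4 >= 3
    y2 + 2y3 + 3y4 >= 6
    y1, y2, y3, y4 >= 0

Solving the primal: x* = (0, 4).
  primal value c^T x* = 24.
Solving the dual: y* = (0, 0, 3, 0).
  dual value b^T y* = 24.
Strong duality: c^T x* = b^T y*. Confirmed.

24


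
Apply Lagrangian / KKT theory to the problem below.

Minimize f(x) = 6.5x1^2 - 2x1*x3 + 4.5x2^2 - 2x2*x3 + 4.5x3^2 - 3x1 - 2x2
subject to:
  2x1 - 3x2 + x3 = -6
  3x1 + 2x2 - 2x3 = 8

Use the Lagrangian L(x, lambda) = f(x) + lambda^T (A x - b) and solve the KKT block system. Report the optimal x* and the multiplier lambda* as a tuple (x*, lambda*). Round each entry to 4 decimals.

Form the Lagrangian:
  L(x, lambda) = (1/2) x^T Q x + c^T x + lambda^T (A x - b)
Stationarity (grad_x L = 0): Q x + c + A^T lambda = 0.
Primal feasibility: A x = b.

This gives the KKT block system:
  [ Q   A^T ] [ x     ]   [-c ]
  [ A    0  ] [ lambda ] = [ b ]

Solving the linear system:
  x*      = (0.6859, 2.2003, -0.771)
  lambda* = (3.3166, -4.6971)
  f(x*)   = 25.5094

x* = (0.6859, 2.2003, -0.771), lambda* = (3.3166, -4.6971)


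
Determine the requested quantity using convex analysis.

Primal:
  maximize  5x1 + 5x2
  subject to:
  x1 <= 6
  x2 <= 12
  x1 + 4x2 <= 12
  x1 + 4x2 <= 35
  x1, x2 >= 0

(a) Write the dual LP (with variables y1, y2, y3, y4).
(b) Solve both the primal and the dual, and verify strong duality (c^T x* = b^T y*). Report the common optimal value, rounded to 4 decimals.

The standard primal-dual pair for 'max c^T x s.t. A x <= b, x >= 0' is:
  Dual:  min b^T y  s.t.  A^T y >= c,  y >= 0.

So the dual LP is:
  minimize  6y1 + 12y2 + 12y3 + 35y4
  subject to:
    y1 + y3 + y4 >= 5
    y2 + 4y3 + 4y4 >= 5
    y1, y2, y3, y4 >= 0

Solving the primal: x* = (6, 1.5).
  primal value c^T x* = 37.5.
Solving the dual: y* = (3.75, 0, 1.25, 0).
  dual value b^T y* = 37.5.
Strong duality: c^T x* = b^T y*. Confirmed.

37.5


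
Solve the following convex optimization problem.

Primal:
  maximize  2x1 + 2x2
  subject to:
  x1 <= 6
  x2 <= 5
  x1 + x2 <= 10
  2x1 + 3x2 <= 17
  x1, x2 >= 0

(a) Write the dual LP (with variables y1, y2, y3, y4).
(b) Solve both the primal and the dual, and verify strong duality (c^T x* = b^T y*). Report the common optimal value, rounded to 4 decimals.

The standard primal-dual pair for 'max c^T x s.t. A x <= b, x >= 0' is:
  Dual:  min b^T y  s.t.  A^T y >= c,  y >= 0.

So the dual LP is:
  minimize  6y1 + 5y2 + 10y3 + 17y4
  subject to:
    y1 + y3 + 2y4 >= 2
    y2 + y3 + 3y4 >= 2
    y1, y2, y3, y4 >= 0

Solving the primal: x* = (6, 1.6667).
  primal value c^T x* = 15.3333.
Solving the dual: y* = (0.6667, 0, 0, 0.6667).
  dual value b^T y* = 15.3333.
Strong duality: c^T x* = b^T y*. Confirmed.

15.3333


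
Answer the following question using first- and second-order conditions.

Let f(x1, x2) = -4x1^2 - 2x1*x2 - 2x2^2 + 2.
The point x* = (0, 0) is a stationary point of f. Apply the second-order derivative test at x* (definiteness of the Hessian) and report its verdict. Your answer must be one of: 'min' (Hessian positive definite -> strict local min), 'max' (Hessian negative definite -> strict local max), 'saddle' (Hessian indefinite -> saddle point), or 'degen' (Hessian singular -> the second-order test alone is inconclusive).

Compute the Hessian H = grad^2 f:
  H = [[-8, -2], [-2, -4]]
Verify stationarity: grad f(x*) = H x* + g = (0, 0).
Eigenvalues of H: -8.8284, -3.1716.
Both eigenvalues < 0, so H is negative definite -> x* is a strict local max.

max


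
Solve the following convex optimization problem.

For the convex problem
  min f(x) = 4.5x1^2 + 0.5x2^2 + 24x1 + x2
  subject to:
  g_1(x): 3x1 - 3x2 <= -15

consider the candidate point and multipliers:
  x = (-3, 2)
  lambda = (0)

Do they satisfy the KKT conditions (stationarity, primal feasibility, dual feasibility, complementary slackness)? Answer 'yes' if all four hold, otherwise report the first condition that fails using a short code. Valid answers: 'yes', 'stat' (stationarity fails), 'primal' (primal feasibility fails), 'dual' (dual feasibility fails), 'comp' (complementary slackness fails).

Gradient of f: grad f(x) = Q x + c = (-3, 3)
Constraint values g_i(x) = a_i^T x - b_i:
  g_1((-3, 2)) = 0
Stationarity residual: grad f(x) + sum_i lambda_i a_i = (-3, 3)
  -> stationarity FAILS
Primal feasibility (all g_i <= 0): OK
Dual feasibility (all lambda_i >= 0): OK
Complementary slackness (lambda_i * g_i(x) = 0 for all i): OK

Verdict: the first failing condition is stationarity -> stat.

stat


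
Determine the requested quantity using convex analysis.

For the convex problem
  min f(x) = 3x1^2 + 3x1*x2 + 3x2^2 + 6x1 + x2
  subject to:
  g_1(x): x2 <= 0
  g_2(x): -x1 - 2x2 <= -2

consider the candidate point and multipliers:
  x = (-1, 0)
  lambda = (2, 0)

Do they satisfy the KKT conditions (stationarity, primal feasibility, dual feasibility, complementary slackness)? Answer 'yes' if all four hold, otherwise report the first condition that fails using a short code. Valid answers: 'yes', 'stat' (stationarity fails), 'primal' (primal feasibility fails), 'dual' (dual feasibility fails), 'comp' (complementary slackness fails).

Gradient of f: grad f(x) = Q x + c = (0, -2)
Constraint values g_i(x) = a_i^T x - b_i:
  g_1((-1, 0)) = 0
  g_2((-1, 0)) = 3
Stationarity residual: grad f(x) + sum_i lambda_i a_i = (0, 0)
  -> stationarity OK
Primal feasibility (all g_i <= 0): FAILS
Dual feasibility (all lambda_i >= 0): OK
Complementary slackness (lambda_i * g_i(x) = 0 for all i): OK

Verdict: the first failing condition is primal_feasibility -> primal.

primal


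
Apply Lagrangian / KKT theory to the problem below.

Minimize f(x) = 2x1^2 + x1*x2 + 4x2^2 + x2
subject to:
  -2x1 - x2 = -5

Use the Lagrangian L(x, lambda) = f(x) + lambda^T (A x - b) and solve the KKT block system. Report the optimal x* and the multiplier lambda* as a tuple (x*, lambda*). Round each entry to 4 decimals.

Form the Lagrangian:
  L(x, lambda) = (1/2) x^T Q x + c^T x + lambda^T (A x - b)
Stationarity (grad_x L = 0): Q x + c + A^T lambda = 0.
Primal feasibility: A x = b.

This gives the KKT block system:
  [ Q   A^T ] [ x     ]   [-c ]
  [ A    0  ] [ lambda ] = [ b ]

Solving the linear system:
  x*      = (2.4062, 0.1875)
  lambda* = (4.9062)
  f(x*)   = 12.3594

x* = (2.4062, 0.1875), lambda* = (4.9062)


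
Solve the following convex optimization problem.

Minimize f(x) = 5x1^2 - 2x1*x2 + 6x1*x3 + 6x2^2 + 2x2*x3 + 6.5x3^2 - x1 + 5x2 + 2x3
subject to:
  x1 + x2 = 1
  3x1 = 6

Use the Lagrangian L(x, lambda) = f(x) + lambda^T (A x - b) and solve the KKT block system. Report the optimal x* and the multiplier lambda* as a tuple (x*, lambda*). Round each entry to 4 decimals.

Form the Lagrangian:
  L(x, lambda) = (1/2) x^T Q x + c^T x + lambda^T (A x - b)
Stationarity (grad_x L = 0): Q x + c + A^T lambda = 0.
Primal feasibility: A x = b.

This gives the KKT block system:
  [ Q   A^T ] [ x     ]   [-c ]
  [ A    0  ] [ lambda ] = [ b ]

Solving the linear system:
  x*      = (2, -1, -0.9231)
  lambda* = (12.8462, -9.4359)
  f(x*)   = 17.4615

x* = (2, -1, -0.9231), lambda* = (12.8462, -9.4359)


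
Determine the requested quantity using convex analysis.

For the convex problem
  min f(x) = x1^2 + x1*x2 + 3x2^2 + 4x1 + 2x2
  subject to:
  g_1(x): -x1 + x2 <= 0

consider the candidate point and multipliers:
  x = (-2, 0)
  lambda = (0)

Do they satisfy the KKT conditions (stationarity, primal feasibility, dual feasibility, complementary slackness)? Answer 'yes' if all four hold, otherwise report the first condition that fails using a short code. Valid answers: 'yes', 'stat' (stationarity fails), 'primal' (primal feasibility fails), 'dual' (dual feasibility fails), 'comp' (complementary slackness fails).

Gradient of f: grad f(x) = Q x + c = (0, 0)
Constraint values g_i(x) = a_i^T x - b_i:
  g_1((-2, 0)) = 2
Stationarity residual: grad f(x) + sum_i lambda_i a_i = (0, 0)
  -> stationarity OK
Primal feasibility (all g_i <= 0): FAILS
Dual feasibility (all lambda_i >= 0): OK
Complementary slackness (lambda_i * g_i(x) = 0 for all i): OK

Verdict: the first failing condition is primal_feasibility -> primal.

primal


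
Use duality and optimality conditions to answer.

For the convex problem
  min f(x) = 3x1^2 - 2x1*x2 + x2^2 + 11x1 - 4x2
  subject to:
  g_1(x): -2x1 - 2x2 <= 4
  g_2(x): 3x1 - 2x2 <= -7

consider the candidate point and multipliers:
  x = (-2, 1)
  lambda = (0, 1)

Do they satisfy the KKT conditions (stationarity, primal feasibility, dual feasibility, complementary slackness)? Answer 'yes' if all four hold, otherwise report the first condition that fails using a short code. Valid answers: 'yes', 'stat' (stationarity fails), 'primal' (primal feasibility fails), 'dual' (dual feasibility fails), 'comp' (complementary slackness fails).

Gradient of f: grad f(x) = Q x + c = (-3, 2)
Constraint values g_i(x) = a_i^T x - b_i:
  g_1((-2, 1)) = -2
  g_2((-2, 1)) = -1
Stationarity residual: grad f(x) + sum_i lambda_i a_i = (0, 0)
  -> stationarity OK
Primal feasibility (all g_i <= 0): OK
Dual feasibility (all lambda_i >= 0): OK
Complementary slackness (lambda_i * g_i(x) = 0 for all i): FAILS

Verdict: the first failing condition is complementary_slackness -> comp.

comp


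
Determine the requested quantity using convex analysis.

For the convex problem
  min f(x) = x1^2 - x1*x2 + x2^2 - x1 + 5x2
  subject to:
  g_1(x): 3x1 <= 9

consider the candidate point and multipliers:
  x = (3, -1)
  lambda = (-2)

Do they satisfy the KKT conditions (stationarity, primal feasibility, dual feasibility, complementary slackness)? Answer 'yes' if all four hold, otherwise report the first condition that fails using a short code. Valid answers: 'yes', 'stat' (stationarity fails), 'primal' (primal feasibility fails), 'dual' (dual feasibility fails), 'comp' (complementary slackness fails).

Gradient of f: grad f(x) = Q x + c = (6, 0)
Constraint values g_i(x) = a_i^T x - b_i:
  g_1((3, -1)) = 0
Stationarity residual: grad f(x) + sum_i lambda_i a_i = (0, 0)
  -> stationarity OK
Primal feasibility (all g_i <= 0): OK
Dual feasibility (all lambda_i >= 0): FAILS
Complementary slackness (lambda_i * g_i(x) = 0 for all i): OK

Verdict: the first failing condition is dual_feasibility -> dual.

dual


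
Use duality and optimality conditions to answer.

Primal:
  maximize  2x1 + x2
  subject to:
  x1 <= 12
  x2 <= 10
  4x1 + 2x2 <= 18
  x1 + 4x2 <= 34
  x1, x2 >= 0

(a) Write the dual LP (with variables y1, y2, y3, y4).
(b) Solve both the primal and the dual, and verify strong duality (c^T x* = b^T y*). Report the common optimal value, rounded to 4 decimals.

The standard primal-dual pair for 'max c^T x s.t. A x <= b, x >= 0' is:
  Dual:  min b^T y  s.t.  A^T y >= c,  y >= 0.

So the dual LP is:
  minimize  12y1 + 10y2 + 18y3 + 34y4
  subject to:
    y1 + 4y3 + y4 >= 2
    y2 + 2y3 + 4y4 >= 1
    y1, y2, y3, y4 >= 0

Solving the primal: x* = (0.2857, 8.4286).
  primal value c^T x* = 9.
Solving the dual: y* = (0, 0, 0.5, 0).
  dual value b^T y* = 9.
Strong duality: c^T x* = b^T y*. Confirmed.

9


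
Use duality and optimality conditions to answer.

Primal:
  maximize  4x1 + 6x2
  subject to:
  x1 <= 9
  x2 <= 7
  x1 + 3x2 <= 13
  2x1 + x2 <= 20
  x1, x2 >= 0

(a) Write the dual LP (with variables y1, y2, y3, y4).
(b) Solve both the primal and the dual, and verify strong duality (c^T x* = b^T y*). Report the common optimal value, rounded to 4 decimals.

The standard primal-dual pair for 'max c^T x s.t. A x <= b, x >= 0' is:
  Dual:  min b^T y  s.t.  A^T y >= c,  y >= 0.

So the dual LP is:
  minimize  9y1 + 7y2 + 13y3 + 20y4
  subject to:
    y1 + y3 + 2y4 >= 4
    y2 + 3y3 + y4 >= 6
    y1, y2, y3, y4 >= 0

Solving the primal: x* = (9, 1.3333).
  primal value c^T x* = 44.
Solving the dual: y* = (2, 0, 2, 0).
  dual value b^T y* = 44.
Strong duality: c^T x* = b^T y*. Confirmed.

44


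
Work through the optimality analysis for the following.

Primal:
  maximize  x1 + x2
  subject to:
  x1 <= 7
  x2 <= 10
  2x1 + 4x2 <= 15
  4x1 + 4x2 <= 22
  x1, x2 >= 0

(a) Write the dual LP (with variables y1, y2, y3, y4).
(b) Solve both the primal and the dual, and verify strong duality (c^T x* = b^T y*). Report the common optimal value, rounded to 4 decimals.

The standard primal-dual pair for 'max c^T x s.t. A x <= b, x >= 0' is:
  Dual:  min b^T y  s.t.  A^T y >= c,  y >= 0.

So the dual LP is:
  minimize  7y1 + 10y2 + 15y3 + 22y4
  subject to:
    y1 + 2y3 + 4y4 >= 1
    y2 + 4y3 + 4y4 >= 1
    y1, y2, y3, y4 >= 0

Solving the primal: x* = (5.5, 0).
  primal value c^T x* = 5.5.
Solving the dual: y* = (0, 0, 0, 0.25).
  dual value b^T y* = 5.5.
Strong duality: c^T x* = b^T y*. Confirmed.

5.5


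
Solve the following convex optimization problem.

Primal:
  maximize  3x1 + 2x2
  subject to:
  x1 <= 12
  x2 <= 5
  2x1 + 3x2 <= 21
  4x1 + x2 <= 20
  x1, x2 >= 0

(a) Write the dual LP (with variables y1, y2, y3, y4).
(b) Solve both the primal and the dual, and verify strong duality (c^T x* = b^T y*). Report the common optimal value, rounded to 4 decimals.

The standard primal-dual pair for 'max c^T x s.t. A x <= b, x >= 0' is:
  Dual:  min b^T y  s.t.  A^T y >= c,  y >= 0.

So the dual LP is:
  minimize  12y1 + 5y2 + 21y3 + 20y4
  subject to:
    y1 + 2y3 + 4y4 >= 3
    y2 + 3y3 + y4 >= 2
    y1, y2, y3, y4 >= 0

Solving the primal: x* = (3.9, 4.4).
  primal value c^T x* = 20.5.
Solving the dual: y* = (0, 0, 0.5, 0.5).
  dual value b^T y* = 20.5.
Strong duality: c^T x* = b^T y*. Confirmed.

20.5


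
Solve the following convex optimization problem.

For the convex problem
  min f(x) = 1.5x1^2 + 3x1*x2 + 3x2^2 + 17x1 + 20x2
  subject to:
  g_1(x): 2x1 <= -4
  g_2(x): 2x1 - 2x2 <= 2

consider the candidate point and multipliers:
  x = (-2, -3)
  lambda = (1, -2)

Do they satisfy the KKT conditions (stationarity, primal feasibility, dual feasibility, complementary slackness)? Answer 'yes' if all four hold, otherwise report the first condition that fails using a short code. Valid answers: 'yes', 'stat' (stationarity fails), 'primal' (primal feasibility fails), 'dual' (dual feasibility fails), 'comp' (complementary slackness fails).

Gradient of f: grad f(x) = Q x + c = (2, -4)
Constraint values g_i(x) = a_i^T x - b_i:
  g_1((-2, -3)) = 0
  g_2((-2, -3)) = 0
Stationarity residual: grad f(x) + sum_i lambda_i a_i = (0, 0)
  -> stationarity OK
Primal feasibility (all g_i <= 0): OK
Dual feasibility (all lambda_i >= 0): FAILS
Complementary slackness (lambda_i * g_i(x) = 0 for all i): OK

Verdict: the first failing condition is dual_feasibility -> dual.

dual


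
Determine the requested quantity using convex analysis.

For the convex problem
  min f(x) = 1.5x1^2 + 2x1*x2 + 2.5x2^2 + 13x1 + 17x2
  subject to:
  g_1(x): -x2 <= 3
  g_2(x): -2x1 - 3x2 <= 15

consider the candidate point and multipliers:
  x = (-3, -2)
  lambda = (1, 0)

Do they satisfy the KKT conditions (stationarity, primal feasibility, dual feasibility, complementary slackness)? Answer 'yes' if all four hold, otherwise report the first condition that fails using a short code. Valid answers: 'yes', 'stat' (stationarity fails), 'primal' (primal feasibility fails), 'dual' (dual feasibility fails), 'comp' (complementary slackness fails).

Gradient of f: grad f(x) = Q x + c = (0, 1)
Constraint values g_i(x) = a_i^T x - b_i:
  g_1((-3, -2)) = -1
  g_2((-3, -2)) = -3
Stationarity residual: grad f(x) + sum_i lambda_i a_i = (0, 0)
  -> stationarity OK
Primal feasibility (all g_i <= 0): OK
Dual feasibility (all lambda_i >= 0): OK
Complementary slackness (lambda_i * g_i(x) = 0 for all i): FAILS

Verdict: the first failing condition is complementary_slackness -> comp.

comp


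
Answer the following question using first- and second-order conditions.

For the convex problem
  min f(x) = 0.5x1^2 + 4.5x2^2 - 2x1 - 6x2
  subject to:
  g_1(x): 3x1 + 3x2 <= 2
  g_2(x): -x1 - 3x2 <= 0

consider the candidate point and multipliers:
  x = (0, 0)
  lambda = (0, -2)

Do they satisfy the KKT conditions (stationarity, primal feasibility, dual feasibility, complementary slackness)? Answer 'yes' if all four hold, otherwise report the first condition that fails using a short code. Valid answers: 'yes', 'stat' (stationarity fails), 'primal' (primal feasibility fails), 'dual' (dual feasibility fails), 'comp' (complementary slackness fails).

Gradient of f: grad f(x) = Q x + c = (-2, -6)
Constraint values g_i(x) = a_i^T x - b_i:
  g_1((0, 0)) = -2
  g_2((0, 0)) = 0
Stationarity residual: grad f(x) + sum_i lambda_i a_i = (0, 0)
  -> stationarity OK
Primal feasibility (all g_i <= 0): OK
Dual feasibility (all lambda_i >= 0): FAILS
Complementary slackness (lambda_i * g_i(x) = 0 for all i): OK

Verdict: the first failing condition is dual_feasibility -> dual.

dual
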